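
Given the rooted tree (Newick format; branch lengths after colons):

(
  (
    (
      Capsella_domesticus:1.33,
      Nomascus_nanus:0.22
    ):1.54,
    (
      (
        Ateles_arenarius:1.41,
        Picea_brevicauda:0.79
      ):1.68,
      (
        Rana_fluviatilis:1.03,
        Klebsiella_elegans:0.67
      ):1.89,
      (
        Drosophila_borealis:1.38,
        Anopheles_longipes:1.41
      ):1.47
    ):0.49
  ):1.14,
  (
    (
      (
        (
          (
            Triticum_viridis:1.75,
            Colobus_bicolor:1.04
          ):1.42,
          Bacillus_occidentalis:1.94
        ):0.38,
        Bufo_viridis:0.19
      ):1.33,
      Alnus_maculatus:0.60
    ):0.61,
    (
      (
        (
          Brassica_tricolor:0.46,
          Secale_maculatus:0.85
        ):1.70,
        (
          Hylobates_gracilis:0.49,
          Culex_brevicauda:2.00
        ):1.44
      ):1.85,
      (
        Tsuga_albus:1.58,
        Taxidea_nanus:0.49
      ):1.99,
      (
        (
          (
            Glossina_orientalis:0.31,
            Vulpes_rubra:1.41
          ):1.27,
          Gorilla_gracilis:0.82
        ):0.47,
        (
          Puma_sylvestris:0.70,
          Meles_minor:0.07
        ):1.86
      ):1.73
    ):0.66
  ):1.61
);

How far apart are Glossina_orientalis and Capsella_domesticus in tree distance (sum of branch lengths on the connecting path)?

The path runs Glossina_orientalis → … → MRCA → … → Capsella_domesticus; the MRCA is the root of the tree.
Branch lengths along that path: 0.31 + 1.27 + 0.47 + 1.73 + 0.66 + 1.61 + 1.14 + 1.54 + 1.33 = 10.06.

10.06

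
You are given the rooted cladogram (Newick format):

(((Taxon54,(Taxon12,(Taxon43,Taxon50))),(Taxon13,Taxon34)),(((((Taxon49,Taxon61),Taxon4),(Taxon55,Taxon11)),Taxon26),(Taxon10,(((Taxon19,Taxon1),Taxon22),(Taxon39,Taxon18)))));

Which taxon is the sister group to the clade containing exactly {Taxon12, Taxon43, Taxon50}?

The clade containing exactly {Taxon12, Taxon43, Taxon50} attaches to the tree at the node subtending (Taxon54,(Taxon12,(Taxon43,Taxon50))).
The other lineage descending from that same node — the sister group — is the single tip Taxon54.

Taxon54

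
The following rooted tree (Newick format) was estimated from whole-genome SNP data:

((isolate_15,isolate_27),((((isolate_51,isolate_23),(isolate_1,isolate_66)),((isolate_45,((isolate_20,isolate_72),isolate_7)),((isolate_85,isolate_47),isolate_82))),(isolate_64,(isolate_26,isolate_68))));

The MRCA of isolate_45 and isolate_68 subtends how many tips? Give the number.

The MRCA of isolate_45 and isolate_68 is the node subtending ((((isolate_51,isolate_23),(isolate_1,isolate_66)),((isolate_45,((isolate_20,isolate_72),isolate_7)),((isolate_85,isolate_47),isolate_82))),(isolate_64,(isolate_26,isolate_68))).
That clade contains 14 terminal taxa: isolate_1, isolate_20, isolate_23, isolate_26, isolate_45, isolate_47, isolate_51, isolate_64, isolate_66, isolate_68, isolate_7, isolate_72, isolate_82, isolate_85.

14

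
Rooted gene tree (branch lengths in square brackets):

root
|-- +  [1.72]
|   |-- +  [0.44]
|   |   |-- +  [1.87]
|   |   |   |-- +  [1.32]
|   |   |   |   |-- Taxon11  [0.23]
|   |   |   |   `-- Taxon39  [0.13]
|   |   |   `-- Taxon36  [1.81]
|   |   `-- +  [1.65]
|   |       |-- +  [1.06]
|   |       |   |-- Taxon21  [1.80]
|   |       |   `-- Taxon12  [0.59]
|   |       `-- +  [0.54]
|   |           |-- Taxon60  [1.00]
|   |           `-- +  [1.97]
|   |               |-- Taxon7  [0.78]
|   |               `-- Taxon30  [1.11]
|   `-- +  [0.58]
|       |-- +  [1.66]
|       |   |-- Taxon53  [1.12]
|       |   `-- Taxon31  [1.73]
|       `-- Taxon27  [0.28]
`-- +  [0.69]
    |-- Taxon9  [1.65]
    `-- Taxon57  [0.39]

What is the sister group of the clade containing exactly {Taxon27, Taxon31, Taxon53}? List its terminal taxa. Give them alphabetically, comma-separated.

The clade containing exactly {Taxon27, Taxon31, Taxon53} attaches to the tree at the node subtending ((((Taxon11,Taxon39),Taxon36),((Taxon21,Taxon12),(Taxon60,(Taxon7,Taxon30)))),((Taxon53,Taxon31),Taxon27)).
The other lineage descending from that same node — the sister group — is (((Taxon11,Taxon39),Taxon36),((Taxon21,Taxon12),(Taxon60,(Taxon7,Taxon30)))); its 8 tips in alphabetical order are the answer.

Taxon11, Taxon12, Taxon21, Taxon30, Taxon36, Taxon39, Taxon60, Taxon7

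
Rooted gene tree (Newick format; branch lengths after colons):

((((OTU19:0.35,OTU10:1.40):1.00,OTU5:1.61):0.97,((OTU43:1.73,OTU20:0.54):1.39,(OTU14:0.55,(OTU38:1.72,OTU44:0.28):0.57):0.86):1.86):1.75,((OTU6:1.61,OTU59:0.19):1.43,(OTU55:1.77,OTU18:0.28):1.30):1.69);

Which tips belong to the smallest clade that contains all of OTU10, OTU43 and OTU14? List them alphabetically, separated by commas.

OTU10, OTU14, OTU19, OTU20, OTU38, OTU43, OTU44, OTU5

Tracing OTU10: it sits inside (OTU19,OTU10).
Tracing OTU43: it sits inside (OTU43,OTU20).
Tracing OTU14: it sits inside (OTU14,(OTU38,OTU44)).
The smallest clade enclosing all 3 is (((OTU19,OTU10),OTU5),((OTU43,OTU20),(OTU14,(OTU38,OTU44)))); the answer is its 8 terminal taxa in alphabetical order.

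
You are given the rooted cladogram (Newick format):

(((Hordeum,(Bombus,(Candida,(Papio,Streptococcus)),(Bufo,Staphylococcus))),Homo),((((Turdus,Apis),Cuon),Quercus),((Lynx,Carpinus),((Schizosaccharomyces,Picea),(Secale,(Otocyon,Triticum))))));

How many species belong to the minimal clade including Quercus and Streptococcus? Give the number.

The MRCA of Quercus and Streptococcus is the root, so the clade is the entire tree.
That clade contains 19 terminal taxa: Apis, Bombus, Bufo, Candida, Carpinus, Cuon, Homo, Hordeum, Lynx, Otocyon, Papio, Picea, Quercus, Schizosaccharomyces, Secale, Staphylococcus, Streptococcus, Triticum, Turdus.

19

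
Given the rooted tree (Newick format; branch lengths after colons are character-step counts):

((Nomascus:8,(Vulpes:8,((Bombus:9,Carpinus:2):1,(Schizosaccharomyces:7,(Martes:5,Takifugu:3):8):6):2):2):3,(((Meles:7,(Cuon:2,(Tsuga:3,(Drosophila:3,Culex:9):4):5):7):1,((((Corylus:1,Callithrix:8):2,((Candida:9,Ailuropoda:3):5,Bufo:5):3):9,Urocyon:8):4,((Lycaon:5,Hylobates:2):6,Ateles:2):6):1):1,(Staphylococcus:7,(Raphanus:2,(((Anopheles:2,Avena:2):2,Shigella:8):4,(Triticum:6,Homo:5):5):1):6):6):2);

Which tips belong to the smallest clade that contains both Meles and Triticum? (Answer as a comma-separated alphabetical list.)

Ailuropoda, Anopheles, Ateles, Avena, Bufo, Callithrix, Candida, Corylus, Culex, Cuon, Drosophila, Homo, Hylobates, Lycaon, Meles, Raphanus, Shigella, Staphylococcus, Triticum, Tsuga, Urocyon

Tracing Meles: it sits inside (Meles,(Cuon,(Tsuga,(Drosophila,Culex)))).
Tracing Triticum: it sits inside (Triticum,Homo).
The smallest clade enclosing both is (((Meles,(Cuon,(Tsuga,(Drosophila,Culex)))),((((Corylus,Callithrix),((Candida,Ailuropoda),Bufo)),Urocyon),((Lycaon,Hylobates),Ateles))),(Staphylococcus,(Raphanus,(((Anopheles,Avena),Shigella),(Triticum,Homo))))); the answer is its 21 terminal taxa in alphabetical order.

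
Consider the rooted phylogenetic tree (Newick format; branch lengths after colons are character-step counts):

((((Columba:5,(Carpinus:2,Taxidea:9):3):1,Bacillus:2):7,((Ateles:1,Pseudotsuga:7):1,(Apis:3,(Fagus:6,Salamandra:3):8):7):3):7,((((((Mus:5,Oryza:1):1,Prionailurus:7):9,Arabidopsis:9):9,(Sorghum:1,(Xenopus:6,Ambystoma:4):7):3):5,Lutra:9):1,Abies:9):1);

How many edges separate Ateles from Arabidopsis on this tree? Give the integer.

9

The MRCA of Ateles and Arabidopsis is the root of the tree.
From Ateles up to that node: 4 branches. From Arabidopsis up to the same node: 5 branches. Total: 4 + 5 = 9.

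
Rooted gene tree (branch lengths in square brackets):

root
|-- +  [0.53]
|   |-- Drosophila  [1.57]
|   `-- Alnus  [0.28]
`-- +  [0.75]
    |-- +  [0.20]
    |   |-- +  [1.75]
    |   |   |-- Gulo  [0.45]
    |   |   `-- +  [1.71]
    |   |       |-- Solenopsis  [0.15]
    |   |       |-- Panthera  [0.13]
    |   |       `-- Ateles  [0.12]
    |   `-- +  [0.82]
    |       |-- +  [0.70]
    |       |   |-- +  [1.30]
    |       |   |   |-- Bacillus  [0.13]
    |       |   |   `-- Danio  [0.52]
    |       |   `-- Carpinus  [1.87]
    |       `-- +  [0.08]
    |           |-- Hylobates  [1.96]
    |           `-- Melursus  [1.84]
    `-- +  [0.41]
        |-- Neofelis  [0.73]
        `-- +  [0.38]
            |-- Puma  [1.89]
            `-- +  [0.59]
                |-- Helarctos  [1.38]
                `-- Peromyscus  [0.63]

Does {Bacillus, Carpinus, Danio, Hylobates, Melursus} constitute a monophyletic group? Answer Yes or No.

Yes

The most recent common ancestor of these taxa subtends (((Bacillus,Danio),Carpinus),(Hylobates,Melursus)).
That clade has exactly 5 tips — every listed taxon and nothing else — so the group is monophyletic.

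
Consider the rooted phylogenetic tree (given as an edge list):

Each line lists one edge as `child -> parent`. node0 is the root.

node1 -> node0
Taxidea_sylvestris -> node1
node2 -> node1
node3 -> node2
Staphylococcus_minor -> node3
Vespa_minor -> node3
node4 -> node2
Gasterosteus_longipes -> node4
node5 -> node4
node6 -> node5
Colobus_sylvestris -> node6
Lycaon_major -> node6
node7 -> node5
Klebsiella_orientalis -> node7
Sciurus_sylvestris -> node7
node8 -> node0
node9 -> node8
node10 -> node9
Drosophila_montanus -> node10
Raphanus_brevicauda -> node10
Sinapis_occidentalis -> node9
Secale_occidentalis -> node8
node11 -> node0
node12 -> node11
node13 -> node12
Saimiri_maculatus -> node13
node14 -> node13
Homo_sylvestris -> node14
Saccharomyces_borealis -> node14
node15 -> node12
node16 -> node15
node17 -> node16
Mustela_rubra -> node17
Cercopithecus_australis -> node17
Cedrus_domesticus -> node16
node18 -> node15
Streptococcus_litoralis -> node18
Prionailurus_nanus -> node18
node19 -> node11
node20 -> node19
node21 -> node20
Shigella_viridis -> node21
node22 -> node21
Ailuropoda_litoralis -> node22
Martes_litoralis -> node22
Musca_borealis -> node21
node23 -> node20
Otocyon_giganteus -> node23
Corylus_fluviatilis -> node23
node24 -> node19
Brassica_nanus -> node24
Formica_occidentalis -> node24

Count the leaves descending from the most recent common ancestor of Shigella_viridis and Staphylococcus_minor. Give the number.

The MRCA of Shigella_viridis and Staphylococcus_minor is the root, so the clade is the entire tree.
That clade contains 28 terminal taxa: Ailuropoda_litoralis, Brassica_nanus, Cedrus_domesticus, Cercopithecus_australis, Colobus_sylvestris, Corylus_fluviatilis, Drosophila_montanus, Formica_occidentalis, Gasterosteus_longipes, Homo_sylvestris, Klebsiella_orientalis, Lycaon_major, Martes_litoralis, Musca_borealis, Mustela_rubra, Otocyon_giganteus, Prionailurus_nanus, Raphanus_brevicauda, Saccharomyces_borealis, Saimiri_maculatus, Sciurus_sylvestris, Secale_occidentalis, Shigella_viridis, Sinapis_occidentalis, Staphylococcus_minor, Streptococcus_litoralis, Taxidea_sylvestris, Vespa_minor.

28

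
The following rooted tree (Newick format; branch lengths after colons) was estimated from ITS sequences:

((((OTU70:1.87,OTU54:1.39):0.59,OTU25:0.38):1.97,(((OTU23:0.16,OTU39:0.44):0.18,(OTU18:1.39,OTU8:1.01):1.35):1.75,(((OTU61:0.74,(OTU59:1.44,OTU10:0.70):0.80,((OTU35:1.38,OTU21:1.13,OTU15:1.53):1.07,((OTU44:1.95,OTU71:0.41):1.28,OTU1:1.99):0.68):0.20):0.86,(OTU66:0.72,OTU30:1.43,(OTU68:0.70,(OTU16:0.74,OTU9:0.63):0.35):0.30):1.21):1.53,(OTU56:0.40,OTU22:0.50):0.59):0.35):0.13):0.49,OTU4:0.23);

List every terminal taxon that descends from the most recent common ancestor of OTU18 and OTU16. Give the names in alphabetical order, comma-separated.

Tracing OTU18: it sits inside (OTU18,OTU8).
Tracing OTU16: it sits inside (OTU16,OTU9).
The smallest clade enclosing both is (((OTU23,OTU39),(OTU18,OTU8)),(((OTU61,(OTU59,OTU10),((OTU35,OTU21,OTU15),((OTU44,OTU71),OTU1))),(OTU66,OTU30,(OTU68,(OTU16,OTU9)))),(OTU56,OTU22))); the answer is its 20 terminal taxa in alphabetical order.

OTU1, OTU10, OTU15, OTU16, OTU18, OTU21, OTU22, OTU23, OTU30, OTU35, OTU39, OTU44, OTU56, OTU59, OTU61, OTU66, OTU68, OTU71, OTU8, OTU9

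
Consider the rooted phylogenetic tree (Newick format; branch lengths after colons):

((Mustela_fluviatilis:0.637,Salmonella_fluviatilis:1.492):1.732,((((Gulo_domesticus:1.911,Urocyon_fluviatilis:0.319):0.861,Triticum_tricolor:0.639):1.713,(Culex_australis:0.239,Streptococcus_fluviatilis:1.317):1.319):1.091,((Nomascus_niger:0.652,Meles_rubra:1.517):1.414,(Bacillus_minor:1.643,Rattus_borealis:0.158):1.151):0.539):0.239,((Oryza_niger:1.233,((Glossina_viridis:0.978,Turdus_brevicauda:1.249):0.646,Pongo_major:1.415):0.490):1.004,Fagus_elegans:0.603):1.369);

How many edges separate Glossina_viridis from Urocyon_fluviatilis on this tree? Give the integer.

10

The MRCA of Glossina_viridis and Urocyon_fluviatilis is the root of the tree.
From Glossina_viridis up to that node: 5 branches. From Urocyon_fluviatilis up to the same node: 5 branches. Total: 5 + 5 = 10.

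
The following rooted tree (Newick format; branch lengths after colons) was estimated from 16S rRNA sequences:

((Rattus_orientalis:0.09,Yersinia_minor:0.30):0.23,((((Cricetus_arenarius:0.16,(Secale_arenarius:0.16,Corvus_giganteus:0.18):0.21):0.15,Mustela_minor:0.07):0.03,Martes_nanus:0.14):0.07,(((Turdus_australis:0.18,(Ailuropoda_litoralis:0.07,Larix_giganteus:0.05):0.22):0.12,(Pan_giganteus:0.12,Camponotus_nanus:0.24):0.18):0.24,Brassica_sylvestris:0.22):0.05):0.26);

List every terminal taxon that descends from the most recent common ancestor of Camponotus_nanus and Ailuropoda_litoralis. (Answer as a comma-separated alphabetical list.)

Ailuropoda_litoralis, Camponotus_nanus, Larix_giganteus, Pan_giganteus, Turdus_australis

Tracing Camponotus_nanus: it sits inside (Pan_giganteus,Camponotus_nanus).
Tracing Ailuropoda_litoralis: it sits inside (Ailuropoda_litoralis,Larix_giganteus).
The smallest clade enclosing both is ((Turdus_australis,(Ailuropoda_litoralis,Larix_giganteus)),(Pan_giganteus,Camponotus_nanus)); the answer is its 5 terminal taxa in alphabetical order.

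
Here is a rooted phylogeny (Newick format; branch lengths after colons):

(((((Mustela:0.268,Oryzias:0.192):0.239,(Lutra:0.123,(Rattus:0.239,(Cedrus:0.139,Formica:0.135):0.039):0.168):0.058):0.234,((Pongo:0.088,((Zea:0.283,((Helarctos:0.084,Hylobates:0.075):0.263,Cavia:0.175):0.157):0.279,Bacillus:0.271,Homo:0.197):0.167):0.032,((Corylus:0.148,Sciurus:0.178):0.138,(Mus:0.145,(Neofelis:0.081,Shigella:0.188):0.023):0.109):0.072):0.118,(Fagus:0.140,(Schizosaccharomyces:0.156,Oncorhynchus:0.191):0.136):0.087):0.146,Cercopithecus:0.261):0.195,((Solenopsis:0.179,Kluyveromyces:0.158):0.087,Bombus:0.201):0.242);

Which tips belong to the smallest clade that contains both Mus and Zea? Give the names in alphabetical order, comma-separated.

Bacillus, Cavia, Corylus, Helarctos, Homo, Hylobates, Mus, Neofelis, Pongo, Sciurus, Shigella, Zea

Tracing Mus: it sits inside (Mus,(Neofelis,Shigella)).
Tracing Zea: it sits inside (Zea,((Helarctos,Hylobates),Cavia)).
The smallest clade enclosing both is ((Pongo,((Zea,((Helarctos,Hylobates),Cavia)),Bacillus,Homo)),((Corylus,Sciurus),(Mus,(Neofelis,Shigella)))); the answer is its 12 terminal taxa in alphabetical order.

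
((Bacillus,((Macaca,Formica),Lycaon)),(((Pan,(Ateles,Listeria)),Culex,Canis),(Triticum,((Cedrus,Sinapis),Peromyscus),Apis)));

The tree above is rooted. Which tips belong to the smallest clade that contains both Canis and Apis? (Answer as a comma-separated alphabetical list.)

Apis, Ateles, Canis, Cedrus, Culex, Listeria, Pan, Peromyscus, Sinapis, Triticum

Tracing Canis: it sits inside ((Pan,(Ateles,Listeria)),Culex,Canis).
Tracing Apis: it sits inside (Triticum,((Cedrus,Sinapis),Peromyscus),Apis).
The smallest clade enclosing both is (((Pan,(Ateles,Listeria)),Culex,Canis),(Triticum,((Cedrus,Sinapis),Peromyscus),Apis)); the answer is its 10 terminal taxa in alphabetical order.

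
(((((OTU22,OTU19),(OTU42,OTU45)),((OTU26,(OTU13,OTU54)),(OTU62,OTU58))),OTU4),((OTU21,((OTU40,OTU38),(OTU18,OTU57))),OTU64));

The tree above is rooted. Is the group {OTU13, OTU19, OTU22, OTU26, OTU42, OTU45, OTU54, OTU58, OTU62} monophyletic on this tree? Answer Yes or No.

The most recent common ancestor of these taxa subtends (((OTU22,OTU19),(OTU42,OTU45)),((OTU26,(OTU13,OTU54)),(OTU62,OTU58))).
That clade has exactly 9 tips — every listed taxon and nothing else — so the group is monophyletic.

Yes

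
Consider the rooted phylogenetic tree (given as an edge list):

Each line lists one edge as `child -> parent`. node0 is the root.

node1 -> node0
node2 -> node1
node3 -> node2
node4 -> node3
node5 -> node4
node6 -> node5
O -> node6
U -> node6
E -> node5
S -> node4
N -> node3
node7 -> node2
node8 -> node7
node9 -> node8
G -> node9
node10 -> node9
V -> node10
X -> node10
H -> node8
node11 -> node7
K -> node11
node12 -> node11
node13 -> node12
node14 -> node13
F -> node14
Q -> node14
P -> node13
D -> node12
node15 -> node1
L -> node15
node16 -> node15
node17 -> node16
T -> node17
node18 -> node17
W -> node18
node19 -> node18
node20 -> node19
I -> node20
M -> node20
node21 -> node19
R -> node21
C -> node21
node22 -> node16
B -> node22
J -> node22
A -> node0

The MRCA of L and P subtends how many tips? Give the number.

23

The MRCA of L and P is the node subtending ((((((O,U),E),S),N),(((G,(V,X)),H),(K,(((F,Q),P),D)))),(L,((T,(W,((I,M),(R,C)))),(B,J)))).
That clade contains 23 terminal taxa: B, C, D, E, F, G, H, I, J, K, L, M, N, O, P, Q, R, S, T, U, V, W, X.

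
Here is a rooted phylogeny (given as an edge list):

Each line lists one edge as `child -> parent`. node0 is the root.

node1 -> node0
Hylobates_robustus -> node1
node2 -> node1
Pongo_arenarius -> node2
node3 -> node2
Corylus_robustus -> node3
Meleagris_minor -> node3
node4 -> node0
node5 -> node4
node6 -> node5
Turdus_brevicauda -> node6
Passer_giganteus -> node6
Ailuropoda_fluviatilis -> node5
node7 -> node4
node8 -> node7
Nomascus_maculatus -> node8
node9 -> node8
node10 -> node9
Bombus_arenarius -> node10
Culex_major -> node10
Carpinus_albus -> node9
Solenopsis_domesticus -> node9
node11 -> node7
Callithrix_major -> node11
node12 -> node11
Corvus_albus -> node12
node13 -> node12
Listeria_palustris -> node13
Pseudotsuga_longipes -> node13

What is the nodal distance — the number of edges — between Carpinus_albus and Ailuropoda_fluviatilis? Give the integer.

6

The MRCA of Carpinus_albus and Ailuropoda_fluviatilis is the node subtending (((Turdus_brevicauda,Passer_giganteus),Ailuropoda_fluviatilis),((Nomascus_maculatus,((Bombus_arenarius,Culex_major),Carpinus_albus,Solenopsis_domesticus)),(Callithrix_major,(Corvus_albus,(Listeria_palustris,Pseudotsuga_longipes))))).
From Carpinus_albus up to that node: 4 branches. From Ailuropoda_fluviatilis up to the same node: 2 branches. Total: 4 + 2 = 6.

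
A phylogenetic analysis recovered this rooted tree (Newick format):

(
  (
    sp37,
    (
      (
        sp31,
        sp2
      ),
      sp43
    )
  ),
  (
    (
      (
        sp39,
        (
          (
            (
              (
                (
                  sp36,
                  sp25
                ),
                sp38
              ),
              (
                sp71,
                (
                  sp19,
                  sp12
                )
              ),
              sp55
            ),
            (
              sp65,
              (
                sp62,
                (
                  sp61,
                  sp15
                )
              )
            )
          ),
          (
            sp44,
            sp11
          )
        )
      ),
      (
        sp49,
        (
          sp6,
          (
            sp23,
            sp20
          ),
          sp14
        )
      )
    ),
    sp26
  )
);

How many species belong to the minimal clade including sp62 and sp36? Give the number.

11

The MRCA of sp62 and sp36 is the node subtending ((((sp36,sp25),sp38),(sp71,(sp19,sp12)),sp55),(sp65,(sp62,(sp61,sp15)))).
That clade contains 11 terminal taxa: sp12, sp15, sp19, sp25, sp36, sp38, sp55, sp61, sp62, sp65, sp71.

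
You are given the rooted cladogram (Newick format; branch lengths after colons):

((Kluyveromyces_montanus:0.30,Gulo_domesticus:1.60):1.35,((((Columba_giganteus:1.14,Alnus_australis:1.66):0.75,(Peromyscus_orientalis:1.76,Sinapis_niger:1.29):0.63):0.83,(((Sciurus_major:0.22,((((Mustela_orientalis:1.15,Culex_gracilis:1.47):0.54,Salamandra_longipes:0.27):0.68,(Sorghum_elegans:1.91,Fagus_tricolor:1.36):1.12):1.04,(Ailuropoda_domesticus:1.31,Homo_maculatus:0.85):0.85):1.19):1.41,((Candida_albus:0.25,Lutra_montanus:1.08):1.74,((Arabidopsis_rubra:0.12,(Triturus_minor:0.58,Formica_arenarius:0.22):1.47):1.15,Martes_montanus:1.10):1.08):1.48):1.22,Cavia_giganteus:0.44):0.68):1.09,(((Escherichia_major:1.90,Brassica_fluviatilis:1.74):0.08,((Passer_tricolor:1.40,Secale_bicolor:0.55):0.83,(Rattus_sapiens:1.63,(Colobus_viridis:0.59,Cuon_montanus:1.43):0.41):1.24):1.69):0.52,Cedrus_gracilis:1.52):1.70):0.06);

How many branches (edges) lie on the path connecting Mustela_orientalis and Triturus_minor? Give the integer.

11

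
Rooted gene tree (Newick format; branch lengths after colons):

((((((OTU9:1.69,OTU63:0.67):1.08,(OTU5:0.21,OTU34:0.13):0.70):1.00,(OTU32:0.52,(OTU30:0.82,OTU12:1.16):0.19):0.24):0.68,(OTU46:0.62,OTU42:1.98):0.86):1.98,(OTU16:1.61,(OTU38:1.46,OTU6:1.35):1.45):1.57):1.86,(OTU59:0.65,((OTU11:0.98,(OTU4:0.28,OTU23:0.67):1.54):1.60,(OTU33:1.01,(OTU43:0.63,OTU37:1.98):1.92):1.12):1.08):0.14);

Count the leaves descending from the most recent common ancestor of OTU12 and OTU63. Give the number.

7

The MRCA of OTU12 and OTU63 is the node subtending (((OTU9,OTU63),(OTU5,OTU34)),(OTU32,(OTU30,OTU12))).
That clade contains 7 terminal taxa: OTU12, OTU30, OTU32, OTU34, OTU5, OTU63, OTU9.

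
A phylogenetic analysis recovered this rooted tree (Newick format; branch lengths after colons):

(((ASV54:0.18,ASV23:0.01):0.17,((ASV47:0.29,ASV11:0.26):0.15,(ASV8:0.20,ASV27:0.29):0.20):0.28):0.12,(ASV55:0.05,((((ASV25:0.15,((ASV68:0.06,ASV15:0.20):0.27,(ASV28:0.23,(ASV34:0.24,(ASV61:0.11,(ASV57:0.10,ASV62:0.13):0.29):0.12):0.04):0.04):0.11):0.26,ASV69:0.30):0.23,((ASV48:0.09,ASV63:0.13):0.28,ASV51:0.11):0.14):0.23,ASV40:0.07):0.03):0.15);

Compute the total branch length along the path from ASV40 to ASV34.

1.22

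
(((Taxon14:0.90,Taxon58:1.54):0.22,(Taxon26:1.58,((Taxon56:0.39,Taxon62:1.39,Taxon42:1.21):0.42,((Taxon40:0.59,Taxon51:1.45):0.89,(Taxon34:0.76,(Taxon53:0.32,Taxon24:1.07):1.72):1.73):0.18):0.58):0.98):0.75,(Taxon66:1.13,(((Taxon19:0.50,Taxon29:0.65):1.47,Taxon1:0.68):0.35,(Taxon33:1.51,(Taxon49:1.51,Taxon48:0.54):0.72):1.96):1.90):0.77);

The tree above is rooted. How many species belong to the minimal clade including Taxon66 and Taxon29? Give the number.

The MRCA of Taxon66 and Taxon29 is the node subtending (Taxon66,(((Taxon19,Taxon29),Taxon1),(Taxon33,(Taxon49,Taxon48)))).
That clade contains 7 terminal taxa: Taxon1, Taxon19, Taxon29, Taxon33, Taxon48, Taxon49, Taxon66.

7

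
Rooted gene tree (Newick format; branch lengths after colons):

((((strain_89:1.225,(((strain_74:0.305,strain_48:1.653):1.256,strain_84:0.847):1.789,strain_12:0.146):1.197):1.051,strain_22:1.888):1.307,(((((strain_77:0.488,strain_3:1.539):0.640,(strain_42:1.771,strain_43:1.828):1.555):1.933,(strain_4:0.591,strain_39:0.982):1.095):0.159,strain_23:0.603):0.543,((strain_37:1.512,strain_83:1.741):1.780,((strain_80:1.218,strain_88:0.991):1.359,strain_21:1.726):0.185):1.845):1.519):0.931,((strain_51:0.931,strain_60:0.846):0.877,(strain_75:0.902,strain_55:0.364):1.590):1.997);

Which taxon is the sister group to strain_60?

strain_60 attaches to the tree at the node subtending (strain_51,strain_60).
The other lineage descending from that same node — the sister group — is the single tip strain_51.

strain_51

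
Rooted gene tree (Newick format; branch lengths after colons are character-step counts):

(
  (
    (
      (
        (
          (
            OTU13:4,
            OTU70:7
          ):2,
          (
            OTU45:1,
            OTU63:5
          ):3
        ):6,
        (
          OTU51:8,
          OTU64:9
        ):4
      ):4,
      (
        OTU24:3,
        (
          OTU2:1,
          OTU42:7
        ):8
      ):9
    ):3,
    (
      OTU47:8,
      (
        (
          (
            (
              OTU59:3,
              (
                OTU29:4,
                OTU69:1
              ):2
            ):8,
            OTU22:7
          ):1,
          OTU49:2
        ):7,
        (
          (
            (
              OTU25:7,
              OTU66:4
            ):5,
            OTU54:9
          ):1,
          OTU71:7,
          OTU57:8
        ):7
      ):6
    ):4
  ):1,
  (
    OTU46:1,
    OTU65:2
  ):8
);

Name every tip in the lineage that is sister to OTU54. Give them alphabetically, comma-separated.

OTU54 attaches to the tree at the node subtending ((OTU25,OTU66),OTU54).
The other lineage descending from that same node — the sister group — is (OTU25,OTU66); its 2 tips in alphabetical order are the answer.

OTU25, OTU66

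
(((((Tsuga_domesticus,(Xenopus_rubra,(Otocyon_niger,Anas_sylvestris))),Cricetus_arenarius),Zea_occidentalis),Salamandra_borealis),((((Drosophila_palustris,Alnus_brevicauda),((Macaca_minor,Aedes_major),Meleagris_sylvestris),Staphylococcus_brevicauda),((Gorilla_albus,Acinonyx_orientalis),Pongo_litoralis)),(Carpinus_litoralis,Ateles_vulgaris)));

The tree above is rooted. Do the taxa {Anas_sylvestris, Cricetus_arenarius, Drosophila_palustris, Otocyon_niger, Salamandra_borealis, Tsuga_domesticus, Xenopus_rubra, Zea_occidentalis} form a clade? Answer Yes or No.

The MRCA of the listed taxa is the root, so the smallest clade containing them is the whole tree.
That clade also contains Acinonyx_orientalis, Aedes_major, Alnus_brevicauda, Ateles_vulgaris, Carpinus_litoralis, Gorilla_albus, Macaca_minor, Meleagris_sylvestris, Pongo_litoralis, Staphylococcus_brevicauda, which are not in the proposed group, so the group is not monophyletic.

No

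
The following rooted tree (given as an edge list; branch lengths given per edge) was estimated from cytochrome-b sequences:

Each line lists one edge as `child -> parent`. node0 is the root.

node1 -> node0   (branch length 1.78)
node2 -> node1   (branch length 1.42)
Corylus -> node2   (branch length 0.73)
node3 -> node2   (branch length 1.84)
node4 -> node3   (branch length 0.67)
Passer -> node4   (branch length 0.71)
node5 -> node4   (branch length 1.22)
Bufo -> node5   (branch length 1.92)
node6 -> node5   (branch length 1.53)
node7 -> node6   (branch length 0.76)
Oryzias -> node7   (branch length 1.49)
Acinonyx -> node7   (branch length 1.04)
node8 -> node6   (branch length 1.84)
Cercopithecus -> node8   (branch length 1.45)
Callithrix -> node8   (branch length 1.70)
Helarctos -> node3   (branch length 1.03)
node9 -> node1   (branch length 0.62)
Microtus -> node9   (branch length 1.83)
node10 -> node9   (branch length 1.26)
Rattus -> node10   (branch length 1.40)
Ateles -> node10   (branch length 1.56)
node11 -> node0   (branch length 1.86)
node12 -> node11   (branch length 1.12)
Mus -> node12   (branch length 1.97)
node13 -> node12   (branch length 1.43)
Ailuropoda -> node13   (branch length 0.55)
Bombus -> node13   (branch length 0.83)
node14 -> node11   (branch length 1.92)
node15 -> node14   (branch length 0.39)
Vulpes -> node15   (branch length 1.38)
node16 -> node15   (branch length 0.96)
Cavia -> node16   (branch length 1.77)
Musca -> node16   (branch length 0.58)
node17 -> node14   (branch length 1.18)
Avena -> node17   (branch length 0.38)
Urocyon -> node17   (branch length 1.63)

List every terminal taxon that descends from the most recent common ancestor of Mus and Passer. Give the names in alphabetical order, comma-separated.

Acinonyx, Ailuropoda, Ateles, Avena, Bombus, Bufo, Callithrix, Cavia, Cercopithecus, Corylus, Helarctos, Microtus, Mus, Musca, Oryzias, Passer, Rattus, Urocyon, Vulpes

Tracing Mus: it sits inside (Mus,(Ailuropoda,Bombus)).
Tracing Passer: it sits inside (Passer,(Bufo,((Oryzias,Acinonyx),(Cercopithecus,Callithrix)))).
The smallest clade enclosing both is the whole tree (their MRCA is the root), so the answer is all 19 tips in alphabetical order.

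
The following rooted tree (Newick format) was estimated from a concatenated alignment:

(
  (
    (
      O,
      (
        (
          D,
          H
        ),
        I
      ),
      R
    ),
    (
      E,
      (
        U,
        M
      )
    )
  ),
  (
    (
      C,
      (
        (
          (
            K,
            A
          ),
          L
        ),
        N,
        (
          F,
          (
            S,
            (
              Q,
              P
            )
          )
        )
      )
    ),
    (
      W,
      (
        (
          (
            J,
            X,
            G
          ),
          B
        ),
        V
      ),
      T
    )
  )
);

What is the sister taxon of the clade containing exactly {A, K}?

The clade containing exactly {A, K} attaches to the tree at the node subtending ((K,A),L).
The other lineage descending from that same node — the sister group — is the single tip L.

L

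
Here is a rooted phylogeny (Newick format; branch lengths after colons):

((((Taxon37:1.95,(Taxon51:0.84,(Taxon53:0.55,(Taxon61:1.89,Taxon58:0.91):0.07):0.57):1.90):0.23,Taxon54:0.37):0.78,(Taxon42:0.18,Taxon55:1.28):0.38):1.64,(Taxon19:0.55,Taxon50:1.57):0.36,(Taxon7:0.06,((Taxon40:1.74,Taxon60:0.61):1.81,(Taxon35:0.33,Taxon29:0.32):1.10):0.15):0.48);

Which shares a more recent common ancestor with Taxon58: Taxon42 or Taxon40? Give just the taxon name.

Taxon42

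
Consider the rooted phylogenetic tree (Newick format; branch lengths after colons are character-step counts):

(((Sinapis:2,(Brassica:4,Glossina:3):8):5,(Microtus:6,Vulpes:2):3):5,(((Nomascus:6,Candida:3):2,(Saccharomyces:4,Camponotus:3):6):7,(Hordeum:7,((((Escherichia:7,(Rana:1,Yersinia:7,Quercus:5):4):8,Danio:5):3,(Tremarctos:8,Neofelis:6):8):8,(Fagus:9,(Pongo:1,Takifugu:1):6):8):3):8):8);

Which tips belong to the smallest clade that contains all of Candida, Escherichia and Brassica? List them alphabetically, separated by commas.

Brassica, Camponotus, Candida, Danio, Escherichia, Fagus, Glossina, Hordeum, Microtus, Neofelis, Nomascus, Pongo, Quercus, Rana, Saccharomyces, Sinapis, Takifugu, Tremarctos, Vulpes, Yersinia

Tracing Candida: it sits inside (Nomascus,Candida).
Tracing Escherichia: it sits inside (Escherichia,(Rana,Yersinia,Quercus)).
Tracing Brassica: it sits inside (Brassica,Glossina).
The smallest clade enclosing all 3 is the whole tree (their MRCA is the root), so the answer is all 20 tips in alphabetical order.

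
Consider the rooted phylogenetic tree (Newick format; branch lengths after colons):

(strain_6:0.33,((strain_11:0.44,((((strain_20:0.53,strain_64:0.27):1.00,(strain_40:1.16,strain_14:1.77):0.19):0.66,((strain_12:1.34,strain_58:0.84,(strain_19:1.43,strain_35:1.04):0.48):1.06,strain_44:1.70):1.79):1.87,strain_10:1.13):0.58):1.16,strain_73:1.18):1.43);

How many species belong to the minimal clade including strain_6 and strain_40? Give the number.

The MRCA of strain_6 and strain_40 is the root, so the clade is the entire tree.
That clade contains 13 terminal taxa: strain_10, strain_11, strain_12, strain_14, strain_19, strain_20, strain_35, strain_40, strain_44, strain_58, strain_6, strain_64, strain_73.

13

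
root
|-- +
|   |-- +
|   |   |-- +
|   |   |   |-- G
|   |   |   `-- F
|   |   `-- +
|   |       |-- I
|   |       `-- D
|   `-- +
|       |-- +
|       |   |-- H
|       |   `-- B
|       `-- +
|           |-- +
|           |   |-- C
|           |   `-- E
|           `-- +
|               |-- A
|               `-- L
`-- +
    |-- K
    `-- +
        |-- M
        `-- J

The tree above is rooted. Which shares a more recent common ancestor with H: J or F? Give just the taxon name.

The MRCA of H and F subtends (((G,F),(I,D)),((H,B),((C,E),(A,L)))) (10 taxa).
The MRCA of H and J is the root, subtending the entire tree (13 taxa).
The first is nested inside the second, so H shares a more recent common ancestor with F.

F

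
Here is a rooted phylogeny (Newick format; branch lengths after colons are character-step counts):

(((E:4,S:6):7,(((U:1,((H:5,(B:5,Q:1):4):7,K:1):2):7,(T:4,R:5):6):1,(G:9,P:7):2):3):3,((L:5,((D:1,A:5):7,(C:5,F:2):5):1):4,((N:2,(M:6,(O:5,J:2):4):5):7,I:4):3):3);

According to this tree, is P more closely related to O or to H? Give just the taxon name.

H

The MRCA of P and H subtends (((U,((H,(B,Q)),K)),(T,R)),(G,P)) (9 taxa).
The MRCA of P and O is the root, subtending the entire tree (21 taxa).
The first is nested inside the second, so P shares a more recent common ancestor with H.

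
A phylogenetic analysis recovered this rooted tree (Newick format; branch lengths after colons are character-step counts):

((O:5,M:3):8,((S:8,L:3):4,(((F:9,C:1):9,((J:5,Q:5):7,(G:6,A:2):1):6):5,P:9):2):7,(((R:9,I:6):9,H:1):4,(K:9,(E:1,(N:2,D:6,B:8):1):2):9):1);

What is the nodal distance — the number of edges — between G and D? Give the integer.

11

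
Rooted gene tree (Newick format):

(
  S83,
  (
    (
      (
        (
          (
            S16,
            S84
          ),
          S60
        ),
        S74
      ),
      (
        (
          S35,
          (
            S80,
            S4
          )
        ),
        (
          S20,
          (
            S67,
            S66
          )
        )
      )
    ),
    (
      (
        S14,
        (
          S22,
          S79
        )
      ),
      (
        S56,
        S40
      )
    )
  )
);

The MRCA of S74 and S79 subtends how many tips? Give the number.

15

The MRCA of S74 and S79 is the node subtending (((((S16,S84),S60),S74),((S35,(S80,S4)),(S20,(S67,S66)))),((S14,(S22,S79)),(S56,S40))).
That clade contains 15 terminal taxa: S14, S16, S20, S22, S35, S4, S40, S56, S60, S66, S67, S74, S79, S80, S84.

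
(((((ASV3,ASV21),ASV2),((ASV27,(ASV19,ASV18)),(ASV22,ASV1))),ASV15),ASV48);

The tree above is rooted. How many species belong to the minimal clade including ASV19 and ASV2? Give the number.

The MRCA of ASV19 and ASV2 is the node subtending (((ASV3,ASV21),ASV2),((ASV27,(ASV19,ASV18)),(ASV22,ASV1))).
That clade contains 8 terminal taxa: ASV1, ASV18, ASV19, ASV2, ASV21, ASV22, ASV27, ASV3.

8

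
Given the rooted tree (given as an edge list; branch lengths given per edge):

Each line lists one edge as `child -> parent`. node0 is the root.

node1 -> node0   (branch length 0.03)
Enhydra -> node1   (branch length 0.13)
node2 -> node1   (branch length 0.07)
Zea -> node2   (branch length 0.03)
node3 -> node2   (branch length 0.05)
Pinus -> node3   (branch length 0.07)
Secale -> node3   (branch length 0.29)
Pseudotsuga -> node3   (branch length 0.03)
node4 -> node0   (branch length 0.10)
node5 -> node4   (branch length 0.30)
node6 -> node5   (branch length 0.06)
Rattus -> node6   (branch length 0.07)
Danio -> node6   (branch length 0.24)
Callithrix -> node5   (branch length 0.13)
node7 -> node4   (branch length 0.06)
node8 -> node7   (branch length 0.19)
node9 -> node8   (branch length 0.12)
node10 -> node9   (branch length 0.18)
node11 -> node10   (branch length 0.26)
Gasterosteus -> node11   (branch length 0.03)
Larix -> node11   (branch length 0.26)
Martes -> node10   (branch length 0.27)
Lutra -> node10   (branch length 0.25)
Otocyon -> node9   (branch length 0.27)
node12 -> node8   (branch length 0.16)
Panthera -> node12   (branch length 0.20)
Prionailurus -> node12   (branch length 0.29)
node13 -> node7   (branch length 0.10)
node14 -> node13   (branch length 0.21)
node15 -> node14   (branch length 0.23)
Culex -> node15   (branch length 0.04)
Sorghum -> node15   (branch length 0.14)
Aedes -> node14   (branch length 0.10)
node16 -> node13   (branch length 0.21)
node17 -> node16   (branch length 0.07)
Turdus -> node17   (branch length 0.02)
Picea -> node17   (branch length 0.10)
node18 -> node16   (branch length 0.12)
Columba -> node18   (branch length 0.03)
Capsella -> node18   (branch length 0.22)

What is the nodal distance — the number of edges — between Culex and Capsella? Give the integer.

The MRCA of Culex and Capsella is the node subtending (((Culex,Sorghum),Aedes),((Turdus,Picea),(Columba,Capsella))).
From Culex up to that node: 3 branches. From Capsella up to the same node: 3 branches. Total: 3 + 3 = 6.

6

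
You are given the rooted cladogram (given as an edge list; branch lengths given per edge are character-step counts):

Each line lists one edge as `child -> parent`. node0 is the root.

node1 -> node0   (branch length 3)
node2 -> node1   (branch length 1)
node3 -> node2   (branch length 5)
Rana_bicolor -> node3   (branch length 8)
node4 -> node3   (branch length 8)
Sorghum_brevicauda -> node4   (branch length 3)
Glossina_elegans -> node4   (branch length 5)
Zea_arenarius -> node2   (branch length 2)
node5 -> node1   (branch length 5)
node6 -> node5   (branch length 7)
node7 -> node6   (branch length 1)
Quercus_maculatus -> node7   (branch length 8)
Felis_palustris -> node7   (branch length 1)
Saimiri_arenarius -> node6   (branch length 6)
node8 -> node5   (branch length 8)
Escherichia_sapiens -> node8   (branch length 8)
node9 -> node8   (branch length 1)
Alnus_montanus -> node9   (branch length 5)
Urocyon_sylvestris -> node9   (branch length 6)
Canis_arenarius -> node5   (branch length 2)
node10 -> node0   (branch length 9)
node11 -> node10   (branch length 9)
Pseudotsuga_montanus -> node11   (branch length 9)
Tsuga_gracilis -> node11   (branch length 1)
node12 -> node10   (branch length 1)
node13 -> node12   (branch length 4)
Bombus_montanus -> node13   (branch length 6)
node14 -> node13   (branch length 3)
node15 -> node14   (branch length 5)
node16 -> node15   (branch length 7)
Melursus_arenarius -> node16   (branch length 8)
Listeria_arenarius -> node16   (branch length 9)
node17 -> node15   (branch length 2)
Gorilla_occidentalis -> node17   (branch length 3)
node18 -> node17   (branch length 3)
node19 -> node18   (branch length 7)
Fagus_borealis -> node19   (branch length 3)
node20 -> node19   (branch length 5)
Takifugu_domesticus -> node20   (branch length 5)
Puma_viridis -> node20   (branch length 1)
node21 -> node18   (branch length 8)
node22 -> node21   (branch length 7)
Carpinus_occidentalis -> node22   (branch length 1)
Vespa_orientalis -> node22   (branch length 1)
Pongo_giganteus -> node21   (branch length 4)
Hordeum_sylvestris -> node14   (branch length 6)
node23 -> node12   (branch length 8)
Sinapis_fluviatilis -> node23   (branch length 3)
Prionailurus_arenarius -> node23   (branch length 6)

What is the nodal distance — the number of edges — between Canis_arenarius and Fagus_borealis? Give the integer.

12

The MRCA of Canis_arenarius and Fagus_borealis is the root of the tree.
From Canis_arenarius up to that node: 3 branches. From Fagus_borealis up to the same node: 9 branches. Total: 3 + 9 = 12.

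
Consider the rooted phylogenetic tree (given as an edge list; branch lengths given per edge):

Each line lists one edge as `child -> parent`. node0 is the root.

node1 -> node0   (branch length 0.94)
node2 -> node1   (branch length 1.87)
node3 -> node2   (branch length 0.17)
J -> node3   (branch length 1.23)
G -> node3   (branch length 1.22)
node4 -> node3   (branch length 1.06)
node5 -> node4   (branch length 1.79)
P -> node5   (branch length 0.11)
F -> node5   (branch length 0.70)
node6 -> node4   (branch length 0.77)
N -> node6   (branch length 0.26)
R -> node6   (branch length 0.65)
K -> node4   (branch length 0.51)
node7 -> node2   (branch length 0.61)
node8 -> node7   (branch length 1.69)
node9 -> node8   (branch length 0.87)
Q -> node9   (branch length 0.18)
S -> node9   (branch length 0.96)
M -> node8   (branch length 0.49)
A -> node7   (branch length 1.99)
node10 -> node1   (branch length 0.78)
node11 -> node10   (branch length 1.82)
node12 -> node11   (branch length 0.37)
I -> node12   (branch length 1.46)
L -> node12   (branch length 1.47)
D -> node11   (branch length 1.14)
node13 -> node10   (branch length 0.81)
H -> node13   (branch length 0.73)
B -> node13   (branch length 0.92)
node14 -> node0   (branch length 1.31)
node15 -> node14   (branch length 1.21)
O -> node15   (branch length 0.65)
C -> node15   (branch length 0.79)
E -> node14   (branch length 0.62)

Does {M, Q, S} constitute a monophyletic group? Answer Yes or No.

Yes

The most recent common ancestor of these taxa subtends ((Q,S),M).
That clade has exactly 3 tips — every listed taxon and nothing else — so the group is monophyletic.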